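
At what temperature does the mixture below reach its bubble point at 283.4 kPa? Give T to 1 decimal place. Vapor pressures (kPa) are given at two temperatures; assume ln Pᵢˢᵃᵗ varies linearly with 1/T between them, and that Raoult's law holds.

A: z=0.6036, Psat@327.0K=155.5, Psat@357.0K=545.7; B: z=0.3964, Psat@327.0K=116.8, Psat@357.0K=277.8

T = 345.0 K

Bubble-point temperature: ΣzᵢPᵢˢᵃᵗ(T) = P. Interpolate ln Pᵢˢᵃᵗ = aᵢ + bᵢ/T.
  T = 327.0 K: ΣzᵢPᵢˢᵃᵗ = 140.16 kPa
  T = 357.0 K: ΣzᵢPᵢˢᵃᵗ = 439.50 kPa
  T = 342.0 K: ΣzᵢPᵢˢᵃᵗ = 253.51 kPa
  T = 349.5 K: ΣzᵢPᵢˢᵃᵗ = 335.49 kPa
  T = 345.8 K: ΣzᵢPᵢˢᵃᵗ = 292.56 kPa
  T = 343.9 K: ΣzᵢPᵢˢᵃᵗ = 272.43 kPa
  T = 344.9 K: ΣzᵢPᵢˢᵃᵗ = 282.87 kPa
  T = 345.4 K: ΣzᵢPᵢˢᵃᵗ = 288.21 kPa
  T = 345.1 K: ΣzᵢPᵢˢᵃᵗ = 284.99 kPa
  T = 345.0 K: ΣzᵢPᵢˢᵃᵗ = 283.93 kPa
Continuing to bisect between 344.9 K and 345.0 K converges to T = 345.0 K.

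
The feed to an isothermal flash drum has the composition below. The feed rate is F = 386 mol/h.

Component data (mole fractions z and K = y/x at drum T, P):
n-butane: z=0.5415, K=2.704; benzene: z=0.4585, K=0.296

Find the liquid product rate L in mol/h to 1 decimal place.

Let ψ = V/F and solve Σ zᵢ(Kᵢ−1)/(1+ψ(Kᵢ−1)) = 0.
Check two-phase: ΣzᵢKᵢ = 1.5999 > 1 and Σzᵢ/Kᵢ = 1.7492 > 1, so g(0) = 0.5999 > 0 and g(1) = -0.7492 < 0.
Binary case is linear: z₁(K₁−1)(1+ψ(K₂−1)) + z₂(K₂−1)(1+ψ(K₁−1)) = 0
⇒ ψ = [z₁(K₁−1)+z₂(K₂−1)] / [−(K₁−1)(K₂−1)] = 0.59993/1.19962 = 0.5001
Then V = ψ·F = 0.5001·386 = 193.0 mol/h and L = F − V = 193.0 mol/h.

L = 193.0 mol/h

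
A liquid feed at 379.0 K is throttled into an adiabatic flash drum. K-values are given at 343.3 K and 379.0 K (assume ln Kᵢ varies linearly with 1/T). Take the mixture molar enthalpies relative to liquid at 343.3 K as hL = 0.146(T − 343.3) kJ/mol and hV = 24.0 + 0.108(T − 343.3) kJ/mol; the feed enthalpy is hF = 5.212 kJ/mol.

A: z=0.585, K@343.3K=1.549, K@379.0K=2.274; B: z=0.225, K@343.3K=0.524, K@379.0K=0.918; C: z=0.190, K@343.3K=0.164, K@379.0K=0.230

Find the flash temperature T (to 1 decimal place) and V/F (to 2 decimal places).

T = 345.2 K, V/F = 0.21

Adiabatic flash: solve Rachford–Rice at each trial T, then check hF = ψ·hV(T) + (1−ψ)·hL(T).
  T = 343.3 K: K = (1.549, 0.524, 0.164), RR gives ψ = 0.149, H_out = 3.586 kJ/mol
  T = 379.0 K: K = (2.274, 0.918, 0.230), RR gives ψ = 0.767, H_out = 22.578 kJ/mol
  T = 361.1 K: K = (1.894, 0.703, 0.196), RR gives ψ = 0.545, H_out = 15.299 kJ/mol
  T = 352.2 K: K = (1.717, 0.609, 0.180), RR gives ψ = 0.380, H_out = 10.284 kJ/mol
  T = 347.8 K: K = (1.633, 0.566, 0.172), RR gives ψ = 0.277, H_out = 7.247 kJ/mol
  T = 345.6 K: K = (1.592, 0.545, 0.168), RR gives ψ = 0.218, H_out = 5.539 kJ/mol
Linear interpolation between T = 343.3 (H_out = 3.586) and T = 345.6 (H_out = 5.539) on hF = 5.212 gives T ≈ 345.2 K, at which ψ = 0.21.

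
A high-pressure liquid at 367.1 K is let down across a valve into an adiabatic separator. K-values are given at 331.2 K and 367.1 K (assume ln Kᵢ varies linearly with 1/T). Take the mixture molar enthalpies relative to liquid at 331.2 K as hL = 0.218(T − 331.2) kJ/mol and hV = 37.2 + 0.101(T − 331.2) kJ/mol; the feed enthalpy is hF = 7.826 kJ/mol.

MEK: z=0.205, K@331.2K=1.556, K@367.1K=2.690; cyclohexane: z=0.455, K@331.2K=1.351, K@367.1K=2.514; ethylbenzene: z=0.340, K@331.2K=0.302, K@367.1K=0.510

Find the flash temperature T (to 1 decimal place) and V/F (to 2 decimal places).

T = 332.7 K, V/F = 0.20

Adiabatic flash: solve Rachford–Rice at each trial T, then check hF = ψ·hV(T) + (1−ψ)·hL(T).
  T = 331.2 K: K = (1.556, 1.351, 0.302), RR gives ψ = 0.124, H_out = 4.596 kJ/mol
  T = 367.1 K: K = (2.690, 2.514, 0.510), RR gives ψ = 1.000, H_out = 40.826 kJ/mol
  T = 349.1 K: K = (2.073, 1.871, 0.397), RR gives ψ = 0.730, H_out = 29.525 kJ/mol
  T = 340.1 K: K = (1.801, 1.595, 0.347), RR gives ψ = 0.493, H_out = 19.772 kJ/mol
  T = 335.6 K: K = (1.674, 1.468, 0.324), RR gives ψ = 0.335, H_out = 13.233 kJ/mol
  T = 333.4 K: K = (1.615, 1.409, 0.313), RR gives ψ = 0.238, H_out = 9.285 kJ/mol
Linear interpolation between T = 331.2 (H_out = 4.596) and T = 333.4 (H_out = 9.285) on hF = 7.826 gives T ≈ 332.7 K, at which ψ = 0.20.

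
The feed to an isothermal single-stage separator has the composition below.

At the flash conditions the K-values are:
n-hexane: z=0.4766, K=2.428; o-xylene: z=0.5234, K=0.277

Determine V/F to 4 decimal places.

V/F = 0.2927

Material balance + equilibrium reduce to Σ zᵢ(Kᵢ−1)/(1+V/F(Kᵢ−1)) = 0.
Feasibility: ΣzᵢKᵢ = 1.3022, Σzᵢ/Kᵢ = 2.0858 — both > 1, two phases present.
Binary case is linear: z₁(K₁−1)(1+V/F(K₂−1)) + z₂(K₂−1)(1+V/F(K₁−1)) = 0
⇒ V/F = [z₁(K₁−1)+z₂(K₂−1)] / [−(K₁−1)(K₂−1)] = 0.30217/1.03244 = 0.2927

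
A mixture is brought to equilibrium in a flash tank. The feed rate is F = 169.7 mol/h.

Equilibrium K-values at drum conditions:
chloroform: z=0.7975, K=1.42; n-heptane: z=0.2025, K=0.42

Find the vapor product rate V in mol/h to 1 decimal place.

Material balance + equilibrium reduce to Σ zᵢ(Kᵢ−1)/(1+ψ(Kᵢ−1)) = 0.
Check two-phase: ΣzᵢKᵢ = 1.2175 > 1 and Σzᵢ/Kᵢ = 1.0438 > 1, so g(0) = 0.2175 > 0 and g(1) = -0.0438 < 0.
Newton iteration, ψ⁰ = 0.5:
  ψ = 0.5000: g = 0.11140, g' = -0.2312 → ψ = 0.9818
  ψ = 0.9818: g = -0.03562, g' = -0.4380 → ψ = 0.9004
  ψ = 0.9004: g = -0.00281, g' = -0.3725 → ψ = 0.8929
Converged at ψ = 0.8929.
Then V = ψ·F = 0.8929·169.7 = 151.5 mol/h and L = F − V = 18.2 mol/h.

V = 151.5 mol/h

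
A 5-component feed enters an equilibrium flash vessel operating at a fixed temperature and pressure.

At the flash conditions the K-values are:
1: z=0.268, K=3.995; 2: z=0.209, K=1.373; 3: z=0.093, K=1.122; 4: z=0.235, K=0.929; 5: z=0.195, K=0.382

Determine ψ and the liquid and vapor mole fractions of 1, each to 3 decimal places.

ψ = 0.894, x_1 = 0.073, y_1 = 0.291

Iterate (Newton) starting at ψ = 0.5:
  ψ = 0.500: g = 0.2061, g' = -0.565 → ψ = 0.865
  ψ = 0.865: g = 0.0160, g' = -0.549 → ψ = 0.894
Converged at ψ = 0.894.
Compositions from xᵢ = zᵢ/(1+ψ(Kᵢ−1)), yᵢ = Kᵢxᵢ:
  1: x = 0.073, y = 0.291
  2: x = 0.157, y = 0.215
  3: x = 0.084, y = 0.094
  4: x = 0.251, y = 0.233
  5: x = 0.436, y = 0.166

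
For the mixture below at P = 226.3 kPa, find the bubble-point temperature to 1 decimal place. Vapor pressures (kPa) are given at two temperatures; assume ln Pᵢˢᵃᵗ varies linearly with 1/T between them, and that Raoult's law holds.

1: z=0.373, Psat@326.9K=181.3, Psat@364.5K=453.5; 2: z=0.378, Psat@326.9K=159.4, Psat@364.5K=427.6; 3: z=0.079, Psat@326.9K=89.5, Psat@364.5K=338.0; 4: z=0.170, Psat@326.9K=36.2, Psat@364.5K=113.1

T = 344.0 K

Bubble-point temperature: ΣzᵢPᵢˢᵃᵗ(T) = P. Interpolate ln Pᵢˢᵃᵗ = aᵢ + bᵢ/T.
  T = 326.9 K: ΣzᵢPᵢˢᵃᵗ = 141.10 kPa
  T = 364.5 K: ΣzᵢPᵢˢᵃᵗ = 376.72 kPa
  T = 345.7 K: ΣzᵢPᵢˢᵃᵗ = 236.49 kPa
  T = 336.3 K: ΣzᵢPᵢˢᵃᵗ = 183.93 kPa
  T = 341.0 K: ΣzᵢPᵢˢᵃᵗ = 208.91 kPa
  T = 343.4 K: ΣzᵢPᵢˢᵃᵗ = 222.65 kPa
Interpolating between 343.4 K and 345.7 K gives T ≈ 344.0 K.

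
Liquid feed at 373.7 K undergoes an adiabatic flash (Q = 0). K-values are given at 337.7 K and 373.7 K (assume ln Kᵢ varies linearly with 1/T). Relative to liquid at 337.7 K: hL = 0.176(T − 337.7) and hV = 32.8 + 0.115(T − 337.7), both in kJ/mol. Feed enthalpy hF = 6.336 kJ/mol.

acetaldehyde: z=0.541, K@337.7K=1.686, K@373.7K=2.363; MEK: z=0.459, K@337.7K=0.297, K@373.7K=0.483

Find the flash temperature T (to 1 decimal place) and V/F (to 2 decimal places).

T = 341.3 K, V/F = 0.18

Adiabatic flash: solve Rachford–Rice at each trial T, then check hF = ψ·hV(T) + (1−ψ)·hL(T).
  T = 337.7 K: K = (1.686, 0.297), RR gives ψ = 0.100, H_out = 3.295 kJ/mol
  T = 373.7 K: K = (2.363, 0.483), RR gives ψ = 0.710, H_out = 28.055 kJ/mol
  T = 355.7 K: K = (2.013, 0.383), RR gives ψ = 0.424, H_out = 16.622 kJ/mol
  T = 346.7 K: K = (1.847, 0.339), RR gives ψ = 0.276, H_out = 10.477 kJ/mol
  T = 342.2 K: K = (1.766, 0.317), RR gives ψ = 0.193, H_out = 7.067 kJ/mol
  T = 339.9 K: K = (1.725, 0.307), RR gives ψ = 0.147, H_out = 5.193 kJ/mol
Linear interpolation between T = 339.9 (H_out = 5.193) and T = 342.2 (H_out = 7.067) on hF = 6.336 gives T ≈ 341.3 K, at which ψ = 0.18.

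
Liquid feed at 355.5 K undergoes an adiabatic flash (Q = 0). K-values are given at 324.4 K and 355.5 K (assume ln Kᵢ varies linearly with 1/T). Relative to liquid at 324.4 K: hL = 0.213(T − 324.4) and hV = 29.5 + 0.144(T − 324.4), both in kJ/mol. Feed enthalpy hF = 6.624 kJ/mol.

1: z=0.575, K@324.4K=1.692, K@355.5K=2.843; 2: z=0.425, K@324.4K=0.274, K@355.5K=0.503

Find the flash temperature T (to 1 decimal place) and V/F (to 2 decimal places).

T = 325.6 K, V/F = 0.22

Adiabatic flash: solve Rachford–Rice at each trial T, then check hF = ψ·hV(T) + (1−ψ)·hL(T).
  T = 324.4 K: K = (1.692, 0.274), RR gives ψ = 0.178, H_out = 5.247 kJ/mol
  T = 355.5 K: K = (2.843, 0.503), RR gives ψ = 0.926, H_out = 31.963 kJ/mol
  T = 339.9 K: K = (2.218, 0.376), RR gives ψ = 0.573, H_out = 19.579 kJ/mol
  T = 332.1 K: K = (1.941, 0.322), RR gives ψ = 0.396, H_out = 13.126 kJ/mol
  T = 328.2 K: K = (1.812, 0.297), RR gives ψ = 0.295, H_out = 9.424 kJ/mol
  T = 326.3 K: K = (1.751, 0.285), RR gives ψ = 0.239, H_out = 7.423 kJ/mol
Linear interpolation between T = 324.4 (H_out = 5.247) and T = 326.3 (H_out = 7.423) on hF = 6.624 gives T ≈ 325.6 K, at which ψ = 0.22.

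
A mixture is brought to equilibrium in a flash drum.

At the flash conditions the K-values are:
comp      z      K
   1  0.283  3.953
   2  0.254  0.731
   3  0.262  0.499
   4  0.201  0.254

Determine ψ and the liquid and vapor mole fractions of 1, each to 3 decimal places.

ψ = 0.322, x_1 = 0.145, y_1 = 0.574

Rachford–Rice: g(ψ) = Σ zᵢ(Kᵢ−1)/(1+ψ(Kᵢ−1)) = 0.
Feasibility: ΣzᵢKᵢ = 1.486, Σzᵢ/Kᵢ = 1.735 — both > 1, two phases present.
Iterate (Newton) starting at ψ = 0.5:
  ψ = 0.500: g = -0.1558, g' = -0.829 → ψ = 0.312
  ψ = 0.312: g = 0.0094, g' = -0.973 → ψ = 0.322
Converged at ψ = 0.322.
Compositions from xᵢ = zᵢ/(1+ψ(Kᵢ−1)), yᵢ = Kᵢxᵢ:
  1: x = 0.145, y = 0.574
  2: x = 0.278, y = 0.203
  3: x = 0.312, y = 0.156
  4: x = 0.264, y = 0.067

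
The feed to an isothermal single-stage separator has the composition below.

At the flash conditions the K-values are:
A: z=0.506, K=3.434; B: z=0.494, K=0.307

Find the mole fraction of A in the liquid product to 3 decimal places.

Material balance + equilibrium reduce to Σ zᵢ(Kᵢ−1)/(1+ψ(Kᵢ−1)) = 0.
Check two-phase: ΣzᵢKᵢ = 1.889 > 1 and Σzᵢ/Kᵢ = 1.756 > 1, so g(0) = 0.889 > 0 and g(1) = -0.756 < 0.
Binary case is linear: z₁(K₁−1)(1+ψ(K₂−1)) + z₂(K₂−1)(1+ψ(K₁−1)) = 0
⇒ ψ = [z₁(K₁−1)+z₂(K₂−1)] / [−(K₁−1)(K₂−1)] = 0.8893/1.6868 = 0.527
Compositions from xᵢ = zᵢ/(1+ψ(Kᵢ−1)), yᵢ = Kᵢxᵢ:
  A: x = 0.222, y = 0.761
  B: x = 0.778, y = 0.239

x_A = 0.222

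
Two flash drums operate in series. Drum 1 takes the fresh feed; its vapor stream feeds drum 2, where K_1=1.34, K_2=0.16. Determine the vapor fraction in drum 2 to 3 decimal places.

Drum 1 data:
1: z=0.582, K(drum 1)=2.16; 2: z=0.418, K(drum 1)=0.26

Drum 1:
Let ψ₁ = V/F and solve Σ zᵢ(Kᵢ−1)/(1+ψ₁(Kᵢ−1)) = 0.
g(0) = ΣzᵢKᵢ − 1 = 0.366 and g(1) = 1 − Σzᵢ/Kᵢ = -0.877, so a root lies in (0, 1).
Newton iteration, ψ₁⁰ = 0.5:
  ψ₁ = 0.500: g = -0.0637, g' = -0.890 → ψ₁ = 0.428
  ψ₁ = 0.428: g = -0.0020, g' = -0.840 → ψ₁ = 0.426
Converged at ψ₁ = 0.426.
Drum-1 compositions:
  1: x = 0.389, y = 0.841
  2: x = 0.611, y = 0.159
Drum-2 feed = drum-1 vapor: z₂ = (0.8413, 0.1587).
Drum 2:
Binary case is linear: z₁(K₁−1)(1+ψ₂(K₂−1)) + z₂(K₂−1)(1+ψ₂(K₁−1)) = 0
⇒ ψ₂ = [z₁(K₁−1)+z₂(K₂−1)] / [−(K₁−1)(K₂−1)] = 0.1527/0.2856 = 0.535
  1: x = 0.712, y = 0.954
  2: x = 0.288, y = 0.046

V/F (drum 2) = 0.535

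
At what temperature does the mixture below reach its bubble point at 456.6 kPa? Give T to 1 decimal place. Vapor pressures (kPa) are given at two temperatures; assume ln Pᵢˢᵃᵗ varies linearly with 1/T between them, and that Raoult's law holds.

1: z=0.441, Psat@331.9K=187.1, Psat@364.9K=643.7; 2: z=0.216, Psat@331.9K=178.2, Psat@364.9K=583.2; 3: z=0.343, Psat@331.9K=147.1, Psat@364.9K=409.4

T = 359.2 K

Bubble-point temperature: ΣzᵢPᵢˢᵃᵗ(T) = P. Interpolate ln Pᵢˢᵃᵗ = aᵢ + bᵢ/T.
  T = 331.9 K: ΣzᵢPᵢˢᵃᵗ = 171.46 kPa
  T = 364.9 K: ΣzᵢPᵢˢᵃᵗ = 550.27 kPa
  T = 348.4 K: ΣzᵢPᵢˢᵃᵗ = 315.44 kPa
  T = 356.6 K: ΣzᵢPᵢˢᵃᵗ = 418.52 kPa
  T = 360.8 K: ΣzᵢPᵢˢᵃᵗ = 481.41 kPa
  T = 358.7 K: ΣzᵢPᵢˢᵃᵗ = 449.04 kPa
Interpolating between 358.7 K and 360.8 K gives T ≈ 359.2 K.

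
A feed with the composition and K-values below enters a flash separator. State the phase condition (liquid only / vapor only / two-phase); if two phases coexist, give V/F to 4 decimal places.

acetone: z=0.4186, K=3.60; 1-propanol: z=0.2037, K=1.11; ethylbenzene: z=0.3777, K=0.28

two-phase, V/F = 0.5684

ΣzᵢKᵢ = 1.8388; Σzᵢ/Kᵢ = 1.6487.
Both exceed 1, so a two-phase solution exists.
Material balance + equilibrium reduce to Σ zᵢ(Kᵢ−1)/(1+ψ(Kᵢ−1)) = 0.
Iterate (Newton) starting at ψ = 0.5:
  ψ = 0.5000: g = 0.06953, g' = -1.0152 → ψ = 0.5685
  ψ = 0.5685: g = -0.00010, g' = -1.0242 → ψ = 0.5684
Converged at ψ = 0.5684.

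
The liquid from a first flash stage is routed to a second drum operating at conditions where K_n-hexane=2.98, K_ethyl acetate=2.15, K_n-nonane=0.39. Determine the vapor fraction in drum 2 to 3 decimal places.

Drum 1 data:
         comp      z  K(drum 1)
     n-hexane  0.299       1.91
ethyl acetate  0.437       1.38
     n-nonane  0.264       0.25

Drum 1:
Iterate (Newton) starting at ψ₁ = 0.5:
  ψ₁ = 0.500: g = 0.0097, g' = -0.542 → ψ₁ = 0.518
Converged at ψ₁ = 0.518.
Drum-1 compositions:
  n-hexane: x = 0.203, y = 0.388
  ethyl acetate: x = 0.365, y = 0.504
  n-nonane: x = 0.432, y = 0.108
Drum-2 feed = drum-1 liquid: z₂ = (0.2032, 0.3652, 0.4316).
Drum 2:
Let ψ₂ = V/F and solve Σ zᵢ(Kᵢ−1)/(1+ψ₂(Kᵢ−1)) = 0.
Check two-phase: ΣzᵢKᵢ = 1.559 > 1 and Σzᵢ/Kᵢ = 1.345 > 1, so g(0) = 0.559 > 0 and g(1) = -0.345 < 0.
Newton iteration, ψ₂⁰ = 0.5:
  ψ₂ = 0.500: g = 0.0900, g' = -0.728 → ψ₂ = 0.624
  ψ₂ = 0.624: g = -0.0003, g' = -0.742 → ψ₂ = 0.623
Converged at ψ₂ = 0.623.
  n-hexane: x = 0.091, y = 0.271
  ethyl acetate: x = 0.213, y = 0.457
  n-nonane: x = 0.696, y = 0.272

V/F (drum 2) = 0.623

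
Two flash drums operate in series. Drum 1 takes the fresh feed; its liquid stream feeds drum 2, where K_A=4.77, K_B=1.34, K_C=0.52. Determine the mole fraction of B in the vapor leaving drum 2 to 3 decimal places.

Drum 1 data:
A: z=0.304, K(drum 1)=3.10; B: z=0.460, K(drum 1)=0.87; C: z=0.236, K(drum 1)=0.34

Drum 1:
Iterate (Newton) starting at ψ₁ = 0.5:
  ψ₁ = 0.500: g = 0.0150, g' = -0.557 → ψ₁ = 0.527
Converged at ψ₁ = 0.527.
Drum-1 compositions:
  A: x = 0.144, y = 0.447
  B: x = 0.494, y = 0.430
  C: x = 0.362, y = 0.123
Drum-2 feed = drum-1 liquid: z₂ = (0.1443, 0.4938, 0.3619).
Drum 2:
Let ψ₂ = V/F and solve Σ zᵢ(Kᵢ−1)/(1+ψ₂(Kᵢ−1)) = 0.
g(0) = ΣzᵢKᵢ − 1 = 0.538 and g(1) = 1 − Σzᵢ/Kᵢ = -0.095, so a root lies in (0, 1).
Iterate (Newton) starting at ψ₂ = 0.5:
  ψ₂ = 0.500: g = 0.1035, g' = -0.432 → ψ₂ = 0.739
  ψ₂ = 0.739: g = 0.0086, g' = -0.380 → ψ₂ = 0.762
Converged at ψ₂ = 0.762.
  A: x = 0.037, y = 0.178
  B: x = 0.392, y = 0.526
  C: x = 0.571, y = 0.297

y_B (drum 2) = 0.526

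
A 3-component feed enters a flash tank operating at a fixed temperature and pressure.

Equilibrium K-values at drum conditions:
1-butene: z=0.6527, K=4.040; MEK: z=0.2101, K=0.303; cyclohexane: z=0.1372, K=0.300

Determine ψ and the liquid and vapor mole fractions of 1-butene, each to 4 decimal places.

Rachford–Rice: g(ψ) = Σ zᵢ(Kᵢ−1)/(1+ψ(Kᵢ−1)) = 0.
Feasibility: ΣzᵢKᵢ = 2.7417, Σzᵢ/Kᵢ = 1.3123 — both > 1, two phases present.
Newton–Raphson from ψ = 0.46:
  ψ = 0.4600: g = 0.47010, g' = -1.4160 → ψ = 0.7920
  ψ = 0.7920: g = 0.03986, g' = -1.3666 → ψ = 0.8212
  ψ = 0.8212: g = -0.00080, g' = -1.4234 → ψ = 0.8206
Converged at ψ = 0.8206.
Compositions from xᵢ = zᵢ/(1+ψ(Kᵢ−1)), yᵢ = Kᵢxᵢ:
  1-butene: x = 0.1868, y = 0.7546
  MEK: x = 0.4908, y = 0.1487
  cyclohexane: x = 0.3224, y = 0.0967

ψ = 0.8206, x_1-butene = 0.1868, y_1-butene = 0.7546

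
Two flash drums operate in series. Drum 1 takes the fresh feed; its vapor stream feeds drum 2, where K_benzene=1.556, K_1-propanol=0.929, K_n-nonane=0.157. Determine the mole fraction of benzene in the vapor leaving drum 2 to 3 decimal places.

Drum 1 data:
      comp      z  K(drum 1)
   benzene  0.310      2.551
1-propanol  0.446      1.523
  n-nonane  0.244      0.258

Drum 1:
Newton–Raphson from ψ₁ = 0.5:
  ψ₁ = 0.500: g = 0.1679, g' = -0.653 → ψ₁ = 0.757
  ψ₁ = 0.757: g = -0.0250, g' = -0.920 → ψ₁ = 0.730
  ψ₁ = 0.730: g = -0.0007, g' = -0.867 → ψ₁ = 0.729
Converged at ψ₁ = 0.729.
Drum-1 compositions:
  benzene: x = 0.145, y = 0.371
  1-propanol: x = 0.323, y = 0.492
  n-nonane: x = 0.532, y = 0.137
Drum-2 feed = drum-1 vapor: z₂ = (0.3711, 0.4917, 0.1372).
Drum 2:
Let ψ₂ = V/F and solve Σ zᵢ(Kᵢ−1)/(1+ψ₂(Kᵢ−1)) = 0.
Feasibility: ΣzᵢKᵢ = 1.056, Σzᵢ/Kᵢ = 1.641 — both > 1, two phases present.
Iterate (Newton) starting at ψ₂ = 0.5:
  ψ₂ = 0.500: g = -0.0746, g' = -0.364 → ψ₂ = 0.295
  ψ₂ = 0.295: g = -0.0123, g' = -0.260 → ψ₂ = 0.248
  ψ₂ = 0.248: g = -0.0003, g' = -0.247 → ψ₂ = 0.246
Converged at ψ₂ = 0.246.
  benzene: x = 0.326, y = 0.508
  1-propanol: x = 0.500, y = 0.465
  n-nonane: x = 0.173, y = 0.027

y_benzene (drum 2) = 0.508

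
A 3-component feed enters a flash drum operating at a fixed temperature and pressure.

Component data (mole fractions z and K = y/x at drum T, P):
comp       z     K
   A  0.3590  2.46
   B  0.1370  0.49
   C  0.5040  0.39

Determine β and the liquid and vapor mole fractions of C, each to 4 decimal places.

Rachford–Rice: g(β) = Σ zᵢ(Kᵢ−1)/(1+β(Kᵢ−1)) = 0.
Check two-phase: ΣzᵢKᵢ = 1.1468 > 1 and Σzᵢ/Kᵢ = 1.7178 > 1, so g(0) = 0.1468 > 0 and g(1) = -0.7178 < 0.
Iterate (Newton) starting at β = 0.51:
  β = 0.5100: g = -0.24027, g' = -0.7117 → β = 0.1724
  β = 0.1724: g = -0.00143, g' = -0.7655 → β = 0.1705
Converged at β = 0.1705.
Compositions from xᵢ = zᵢ/(1+β(Kᵢ−1)), yᵢ = Kᵢxᵢ:
  A: x = 0.2874, y = 0.7071
  B: x = 0.1500, y = 0.0735
  C: x = 0.5625, y = 0.2194

β = 0.1705, x_C = 0.5625, y_C = 0.2194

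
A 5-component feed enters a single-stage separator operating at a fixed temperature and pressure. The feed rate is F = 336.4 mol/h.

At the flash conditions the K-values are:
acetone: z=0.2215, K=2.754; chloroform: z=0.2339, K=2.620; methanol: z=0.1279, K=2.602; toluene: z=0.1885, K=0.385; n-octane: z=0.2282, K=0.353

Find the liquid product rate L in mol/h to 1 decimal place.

L = 110.5 mol/h

Material balance + equilibrium reduce to Σ zᵢ(Kᵢ−1)/(1+ψ(Kᵢ−1)) = 0.
g(0) = ΣzᵢKᵢ − 1 = 0.7088 and g(1) = 1 − Σzᵢ/Kᵢ = -0.3549, so a root lies in (0, 1).
Newton iteration, ψ⁰ = 0.5:
  ψ = 0.5000: g = 0.14445, g' = -0.8394 → ψ = 0.6721
  ψ = 0.6721: g = -0.00047, g' = -0.8666 → ψ = 0.6715
Converged at ψ = 0.6715.
Then V = ψ·F = 0.6715·336.4 = 225.9 mol/h and L = F − V = 110.5 mol/h.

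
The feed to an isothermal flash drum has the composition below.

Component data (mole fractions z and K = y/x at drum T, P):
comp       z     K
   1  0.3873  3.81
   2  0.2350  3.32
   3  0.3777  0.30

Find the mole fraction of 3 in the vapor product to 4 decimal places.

y_3 = 0.2366

Rachford–Rice: g(ψ) = Σ zᵢ(Kᵢ−1)/(1+ψ(Kᵢ−1)) = 0.
g(0) = ΣzᵢKᵢ − 1 = 1.3691 and g(1) = 1 − Σzᵢ/Kᵢ = -0.4314, so a root lies in (0, 1).
Newton iteration, ψ⁰ = 0.5:
  ψ = 0.5000: g = 0.29817, g' = -1.2379 → ψ = 0.7409
  ψ = 0.7409: g = 0.00444, g' = -1.2917 → ψ = 0.7443
Converged at ψ = 0.7443.
Compositions from xᵢ = zᵢ/(1+ψ(Kᵢ−1)), yᵢ = Kᵢxᵢ:
  1: x = 0.1253, y = 0.4773
  2: x = 0.0862, y = 0.2861
  3: x = 0.7885, y = 0.2366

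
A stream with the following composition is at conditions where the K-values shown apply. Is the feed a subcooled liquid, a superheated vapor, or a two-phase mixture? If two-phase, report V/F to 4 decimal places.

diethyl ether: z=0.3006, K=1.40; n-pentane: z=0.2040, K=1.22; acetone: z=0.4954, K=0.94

superheated vapor

ΣzᵢKᵢ = 1.1354; Σzᵢ/Kᵢ = 0.9089.
Since Σzᵢ/Kᵢ < 1 the mixture is above its dew point — single vapor phase.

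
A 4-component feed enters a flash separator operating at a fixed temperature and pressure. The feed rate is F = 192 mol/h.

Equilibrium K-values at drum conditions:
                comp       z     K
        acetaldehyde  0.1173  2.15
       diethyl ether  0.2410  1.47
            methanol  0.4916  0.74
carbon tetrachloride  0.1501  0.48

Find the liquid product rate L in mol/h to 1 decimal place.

L = 160.7 mol/h

Rachford–Rice: g(V/F) = Σ zᵢ(Kᵢ−1)/(1+V/F(Kᵢ−1)) = 0.
g(0) = ΣzᵢKᵢ − 1 = 0.0423 and g(1) = 1 − Σzᵢ/Kᵢ = -0.1955, so a root lies in (0, 1).
Iterate (Newton) starting at V/F = 0.5:
  V/F = 0.5000: g = -0.07503, g' = -0.2155 → V/F = 0.1518
  V/F = 0.1518: g = 0.00277, g' = -0.2427 → V/F = 0.1632
Converged at V/F = 0.1632.
Then V = V/F·F = 0.1632·192 = 31.3 mol/h and L = F − V = 160.7 mol/h.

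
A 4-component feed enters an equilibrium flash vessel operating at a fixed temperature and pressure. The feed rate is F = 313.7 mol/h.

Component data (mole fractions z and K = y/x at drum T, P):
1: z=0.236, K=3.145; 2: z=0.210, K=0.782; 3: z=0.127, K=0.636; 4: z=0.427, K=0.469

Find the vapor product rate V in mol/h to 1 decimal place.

Let β = V/F and solve Σ zᵢ(Kᵢ−1)/(1+β(Kᵢ−1)) = 0.
Feasibility: ΣzᵢKᵢ = 1.187, Σzᵢ/Kᵢ = 1.454 — both > 1, two phases present.
Newton iteration, β⁰ = 0.55:
  β = 0.550: g = -0.1979, g' = -0.508 → β = 0.160
  β = 0.160: g = 0.0322, g' = -0.774 → β = 0.202
  β = 0.202: g = 0.0014, g' = -0.710 → β = 0.204
Converged at β = 0.204.
Then V = β·F = 0.2040·313.7 = 64.0 mol/h and L = F − V = 249.7 mol/h.

V = 64.0 mol/h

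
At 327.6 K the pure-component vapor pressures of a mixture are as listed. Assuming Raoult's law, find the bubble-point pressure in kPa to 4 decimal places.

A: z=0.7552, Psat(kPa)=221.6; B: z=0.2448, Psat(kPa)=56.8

At the bubble point ψ → 0, so ΣzᵢKᵢ = 1 with Kᵢ = Pᵢˢᵃᵗ/P ⇒ P = ΣzᵢPᵢˢᵃᵗ.
P = 0.7552·221.6 + 0.2448·56.8 = 181.2570 kPa

Pbub = 181.2570 kPa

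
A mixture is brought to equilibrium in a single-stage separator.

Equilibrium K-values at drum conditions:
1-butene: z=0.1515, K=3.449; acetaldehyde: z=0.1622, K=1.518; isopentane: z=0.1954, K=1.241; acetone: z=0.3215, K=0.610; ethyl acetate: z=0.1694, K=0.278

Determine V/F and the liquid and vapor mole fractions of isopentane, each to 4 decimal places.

V/F = 0.3604, x_isopentane = 0.1798, y_isopentane = 0.2231

Iterate (Newton) starting at V/F = 0.31:
  V/F = 0.3100: g = 0.02691, g' = -0.5456 → V/F = 0.3593
  V/F = 0.3593: g = 0.00055, g' = -0.5248 → V/F = 0.3604
Converged at V/F = 0.3604.
Compositions from xᵢ = zᵢ/(1+V/F(Kᵢ−1)), yᵢ = Kᵢxᵢ:
  1-butene: x = 0.0805, y = 0.2776
  acetaldehyde: x = 0.1367, y = 0.2075
  isopentane: x = 0.1798, y = 0.2231
  acetone: x = 0.3741, y = 0.2282
  ethyl acetate: x = 0.2290, y = 0.0637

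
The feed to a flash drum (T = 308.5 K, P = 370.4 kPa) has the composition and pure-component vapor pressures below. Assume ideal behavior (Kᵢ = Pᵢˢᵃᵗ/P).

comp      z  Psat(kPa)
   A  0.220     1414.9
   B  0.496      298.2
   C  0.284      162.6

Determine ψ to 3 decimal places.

ψ = 0.367

Raoult's law: Kᵢ = Pᵢˢᵃᵗ/P = Pᵢˢᵃᵗ/370.4.
  K_A = 1414.9/370.4 = 3.81992, K_B = 298.2/370.4 = 0.80508, K_C = 162.6/370.4 = 0.43898
Rachford–Rice: g(ψ) = Σ zᵢ(Kᵢ−1)/(1+ψ(Kᵢ−1)) = 0.
Check two-phase: ΣzᵢKᵢ = 1.364 > 1 and Σzᵢ/Kᵢ = 1.321 > 1, so g(0) = 0.364 > 0 and g(1) = -0.321 < 0.
Iterate (Newton) starting at ψ = 0.5:
  ψ = 0.500: g = -0.0711, g' = -0.497 → ψ = 0.357
  ψ = 0.357: g = 0.0061, g' = -0.596 → ψ = 0.367
Converged at ψ = 0.367.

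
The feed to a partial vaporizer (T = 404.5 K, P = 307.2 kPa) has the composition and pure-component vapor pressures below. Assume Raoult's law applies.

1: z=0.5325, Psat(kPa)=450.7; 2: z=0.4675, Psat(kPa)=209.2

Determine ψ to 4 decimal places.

ψ = 0.6684

Raoult's law: Kᵢ = Pᵢˢᵃᵗ/P = Pᵢˢᵃᵗ/307.2.
  K_1 = 450.7/307.2 = 1.467122, K_2 = 209.2/307.2 = 0.680990
Material balance + equilibrium reduce to Σ zᵢ(Kᵢ−1)/(1+ψ(Kᵢ−1)) = 0.
Feasibility: ΣzᵢKᵢ = 1.0996, Σzᵢ/Kᵢ = 1.0495 — both > 1, two phases present.
Newton–Raphson from ψ = 0.45:
  ψ = 0.4500: g = 0.03140, g' = -0.1442 → ψ = 0.6678
  ψ = 0.6678: g = 0.00009, g' = -0.1443 → ψ = 0.6684
Converged at ψ = 0.6684.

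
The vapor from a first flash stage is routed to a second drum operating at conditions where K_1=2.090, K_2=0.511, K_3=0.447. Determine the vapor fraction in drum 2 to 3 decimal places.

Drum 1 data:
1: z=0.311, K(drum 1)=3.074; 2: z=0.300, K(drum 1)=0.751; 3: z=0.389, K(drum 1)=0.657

Drum 1:
Let ψ₁ = V/F and solve Σ zᵢ(Kᵢ−1)/(1+ψ₁(Kᵢ−1)) = 0.
g(0) = ΣzᵢKᵢ − 1 = 0.437 and g(1) = 1 − Σzᵢ/Kᵢ = -0.093, so a root lies in (0, 1).
Newton iteration, ψ₁⁰ = 0.55:
  ψ₁ = 0.550: g = 0.0503, g' = -0.386 → ψ₁ = 0.680
  ψ₁ = 0.680: g = 0.0036, g' = -0.335 → ψ₁ = 0.691
Converged at ψ₁ = 0.691.
Drum-1 compositions:
  1: x = 0.128, y = 0.393
  2: x = 0.362, y = 0.272
  3: x = 0.510, y = 0.335
Drum-2 feed = drum-1 vapor: z₂ = (0.3929, 0.2721, 0.3350).
Drum 2:
Newton–Raphson from ψ₂ = 0.5:
  ψ₂ = 0.500: g = -0.1550, g' = -0.505 → ψ₂ = 0.193
  ψ₂ = 0.193: g = -0.0006, g' = -0.526 → ψ₂ = 0.192
Converged at ψ₂ = 0.192.
  1: x = 0.325, y = 0.679
  2: x = 0.300, y = 0.153
  3: x = 0.375, y = 0.168

V/F (drum 2) = 0.192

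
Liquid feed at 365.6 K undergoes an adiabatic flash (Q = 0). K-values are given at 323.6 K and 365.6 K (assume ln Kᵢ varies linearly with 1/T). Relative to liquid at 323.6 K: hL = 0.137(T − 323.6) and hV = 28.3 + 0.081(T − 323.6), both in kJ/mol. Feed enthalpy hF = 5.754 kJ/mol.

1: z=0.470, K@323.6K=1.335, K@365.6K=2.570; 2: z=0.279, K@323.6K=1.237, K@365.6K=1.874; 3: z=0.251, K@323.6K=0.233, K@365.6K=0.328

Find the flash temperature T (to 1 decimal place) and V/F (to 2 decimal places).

Adiabatic flash: solve Rachford–Rice at each trial T, then check hF = ψ·hV(T) + (1−ψ)·hL(T).
  T = 323.6 K: K = (1.335, 1.237, 0.233), RR gives ψ = 0.135, H_out = 3.816 kJ/mol
  T = 365.6 K: K = (2.570, 1.874, 0.328), RR gives ψ = 0.915, H_out = 29.506 kJ/mol
  T = 344.6 K: K = (1.890, 1.542, 0.279), RR gives ψ = 0.703, H_out = 21.949 kJ/mol
  T = 334.1 K: K = (1.597, 1.386, 0.256), RR gives ψ = 0.518, H_out = 15.798 kJ/mol
  T = 328.9 K: K = (1.463, 1.311, 0.244), RR gives ψ = 0.372, H_out = 11.131 kJ/mol
  T = 326.2 K: K = (1.397, 1.273, 0.239), RR gives ψ = 0.267, H_out = 7.863 kJ/mol
  T = 324.9 K: K = (1.366, 1.255, 0.236), RR gives ψ = 0.205, H_out = 5.975 kJ/mol
Linear interpolation between T = 323.6 (H_out = 3.816) and T = 324.9 (H_out = 5.975) on hF = 5.754 gives T ≈ 324.8 K, at which ψ = 0.20.

T = 324.8 K, V/F = 0.20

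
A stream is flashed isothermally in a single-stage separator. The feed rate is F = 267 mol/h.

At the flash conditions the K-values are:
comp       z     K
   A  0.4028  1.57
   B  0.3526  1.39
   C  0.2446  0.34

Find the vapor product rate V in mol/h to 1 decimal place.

V = 170.1 mol/h

Rachford–Rice: g(ψ) = Σ zᵢ(Kᵢ−1)/(1+ψ(Kᵢ−1)) = 0.
g(0) = ΣzᵢKᵢ − 1 = 0.2057 and g(1) = 1 − Σzᵢ/Kᵢ = -0.2296, so a root lies in (0, 1).
Iterate (Newton) starting at ψ = 0.5:
  ψ = 0.5000: g = 0.05280, g' = -0.3542 → ψ = 0.6491
  ψ = 0.6491: g = -0.00510, g' = -0.4300 → ψ = 0.6372
  ψ = 0.6372: g = -0.00005, g' = -0.4222 → ψ = 0.6371
Converged at ψ = 0.6371.
Then V = ψ·F = 0.6371·267 = 170.1 mol/h and L = F − V = 96.9 mol/h.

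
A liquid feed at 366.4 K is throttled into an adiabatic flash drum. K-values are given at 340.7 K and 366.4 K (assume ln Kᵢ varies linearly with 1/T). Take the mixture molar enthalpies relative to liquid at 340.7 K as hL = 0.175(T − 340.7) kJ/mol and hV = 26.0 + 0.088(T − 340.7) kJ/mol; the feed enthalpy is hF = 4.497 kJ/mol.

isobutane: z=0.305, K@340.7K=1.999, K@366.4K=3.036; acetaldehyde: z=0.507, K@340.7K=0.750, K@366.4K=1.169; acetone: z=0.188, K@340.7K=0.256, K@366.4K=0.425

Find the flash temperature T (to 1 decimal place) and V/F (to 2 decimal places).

T = 342.4 K, V/F = 0.16

Adiabatic flash: solve Rachford–Rice at each trial T, then check hF = ψ·hV(T) + (1−ψ)·hL(T).
  T = 340.7 K: K = (1.999, 0.750, 0.256), RR gives ψ = 0.090, H_out = 2.339 kJ/mol
  T = 366.4 K: K = (3.036, 1.169, 0.425), RR gives ψ = 1.000, H_out = 28.262 kJ/mol
  T = 353.5 K: K = (2.480, 0.943, 0.333), RR gives ψ = 0.600, H_out = 17.170 kJ/mol
  T = 347.1 K: K = (2.231, 0.843, 0.292), RR gives ψ = 0.353, H_out = 10.106 kJ/mol
  T = 343.9 K: K = (2.113, 0.795, 0.274), RR gives ψ = 0.224, H_out = 6.321 kJ/mol
  T = 342.3 K: K = (2.055, 0.773, 0.265), RR gives ψ = 0.158, H_out = 4.359 kJ/mol
Linear interpolation between T = 342.3 (H_out = 4.359) and T = 343.9 (H_out = 6.321) on hF = 4.497 gives T ≈ 342.4 K, at which ψ = 0.16.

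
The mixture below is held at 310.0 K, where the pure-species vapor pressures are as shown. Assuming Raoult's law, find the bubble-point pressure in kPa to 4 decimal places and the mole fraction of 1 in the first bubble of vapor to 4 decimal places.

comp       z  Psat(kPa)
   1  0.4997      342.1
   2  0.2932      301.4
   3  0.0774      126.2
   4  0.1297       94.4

At the bubble point ψ → 0, so ΣzᵢKᵢ = 1 with Kᵢ = Pᵢˢᵃᵗ/P ⇒ P = ΣzᵢPᵢˢᵃᵗ.
P = 0.4997·342.1 + 0.2932·301.4 + 0.0774·126.2 + 0.1297·94.4 = 281.3294 kPa
yᵢ = zᵢPᵢˢᵃᵗ/P ⇒ y_1 = 0.4997·342.1/281.3294 = 0.6076

Pbub = 281.3294 kPa, y_1 = 0.6076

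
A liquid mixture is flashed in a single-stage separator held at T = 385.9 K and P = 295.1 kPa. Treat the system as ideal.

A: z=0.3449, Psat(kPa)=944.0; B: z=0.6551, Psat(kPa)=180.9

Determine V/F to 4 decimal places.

Raoult's law: Kᵢ = Pᵢˢᵃᵗ/P = Pᵢˢᵃᵗ/295.1.
  K_A = 944.0/295.1 = 3.198916, K_B = 180.9/295.1 = 0.613013
Material balance + equilibrium reduce to Σ zᵢ(Kᵢ−1)/(1+V/F(Kᵢ−1)) = 0.
Check two-phase: ΣzᵢKᵢ = 1.5049 > 1 and Σzᵢ/Kᵢ = 1.1765 > 1, so g(0) = 0.5049 > 0 and g(1) = -0.1765 < 0.
Newton iteration, V/F⁰ = 0.5:
  V/F = 0.5000: g = 0.04690, g' = -0.5292 → V/F = 0.5886
  V/F = 0.5886: g = 0.00225, g' = -0.4813 → V/F = 0.5933
Converged at V/F = 0.5933.

V/F = 0.5933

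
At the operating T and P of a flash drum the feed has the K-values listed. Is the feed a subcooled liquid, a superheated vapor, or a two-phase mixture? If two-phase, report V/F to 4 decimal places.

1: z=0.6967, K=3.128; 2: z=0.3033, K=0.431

ΣzᵢKᵢ = 2.3100; Σzᵢ/Kᵢ = 0.9264.
Since Σzᵢ/Kᵢ < 1 the mixture is above its dew point — single vapor phase.

superheated vapor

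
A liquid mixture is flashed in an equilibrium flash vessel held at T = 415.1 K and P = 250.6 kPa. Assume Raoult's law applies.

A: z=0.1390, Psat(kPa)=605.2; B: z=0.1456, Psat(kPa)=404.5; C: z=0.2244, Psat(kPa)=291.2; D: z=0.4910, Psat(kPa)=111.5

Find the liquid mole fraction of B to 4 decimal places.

Raoult's law: Kᵢ = Pᵢˢᵃᵗ/P = Pᵢˢᵃᵗ/250.6.
  K_A = 605.2/250.6 = 2.415004, K_B = 404.5/250.6 = 1.614126, K_C = 291.2/250.6 = 1.162011, K_D = 111.5/250.6 = 0.444932
Material balance + equilibrium reduce to Σ zᵢ(Kᵢ−1)/(1+V/F(Kᵢ−1)) = 0.
Check two-phase: ΣzᵢKᵢ = 1.0499 > 1 and Σzᵢ/Kᵢ = 1.4444 > 1, so g(0) = 0.0499 > 0 and g(1) = -0.4444 < 0.
Newton–Raphson from V/F = 0.5:
  V/F = 0.5000: g = -0.16000, g' = -0.4225 → V/F = 0.1213
  V/F = 0.1213: g = -0.00545, g' = -0.4299 → V/F = 0.1086
Converged at V/F = 0.1086.
Compositions from xᵢ = zᵢ/(1+V/F(Kᵢ−1)), yᵢ = Kᵢxᵢ:
  A: x = 0.1205, y = 0.2910
  B: x = 0.1365, y = 0.2203
  C: x = 0.2205, y = 0.2562
  D: x = 0.5225, y = 0.2325

x_B = 0.1365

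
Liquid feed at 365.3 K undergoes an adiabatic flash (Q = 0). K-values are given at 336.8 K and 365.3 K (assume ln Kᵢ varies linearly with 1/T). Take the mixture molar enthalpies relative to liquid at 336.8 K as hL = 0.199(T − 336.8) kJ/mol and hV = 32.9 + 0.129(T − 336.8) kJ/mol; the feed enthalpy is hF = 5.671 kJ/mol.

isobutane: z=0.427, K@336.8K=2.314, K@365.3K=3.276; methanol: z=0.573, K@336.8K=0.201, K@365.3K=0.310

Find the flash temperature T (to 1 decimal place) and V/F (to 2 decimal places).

Adiabatic flash: solve Rachford–Rice at each trial T, then check hF = ψ·hV(T) + (1−ψ)·hL(T).
  T = 336.8 K: K = (2.314, 0.201), RR gives ψ = 0.098, H_out = 3.236 kJ/mol
  T = 365.3 K: K = (3.276, 0.310), RR gives ψ = 0.367, H_out = 17.016 kJ/mol
  T = 351.1 K: K = (2.774, 0.252), RR gives ψ = 0.248, H_out = 10.755 kJ/mol
  T = 344.0 K: K = (2.540, 0.226), RR gives ψ = 0.179, H_out = 7.248 kJ/mol
  T = 340.4 K: K = (2.426, 0.213), RR gives ψ = 0.141, H_out = 5.312 kJ/mol
  T = 342.2 K: K = (2.483, 0.219), RR gives ψ = 0.161, H_out = 6.295 kJ/mol
Linear interpolation between T = 340.4 (H_out = 5.312) and T = 342.2 (H_out = 6.295) on hF = 5.671 gives T ≈ 341.1 K, at which ψ = 0.15.

T = 341.1 K, V/F = 0.15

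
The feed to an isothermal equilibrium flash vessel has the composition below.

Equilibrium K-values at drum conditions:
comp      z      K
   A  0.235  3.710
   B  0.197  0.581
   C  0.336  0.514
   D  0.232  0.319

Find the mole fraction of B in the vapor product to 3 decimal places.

Material balance + equilibrium reduce to Σ zᵢ(Kᵢ−1)/(1+V/F(Kᵢ−1)) = 0.
g(0) = ΣzᵢKᵢ − 1 = 0.233 and g(1) = 1 − Σzᵢ/Kᵢ = -0.783, so a root lies in (0, 1).
Newton iteration, V/F⁰ = 0.6:
  V/F = 0.600: g = -0.3654, g' = -0.778 → V/F = 0.130
  V/F = 0.130: g = 0.0358, g' = -1.202 → V/F = 0.160
  V/F = 0.160: g = 0.0014, g' = -1.108 → V/F = 0.161
Converged at V/F = 0.161.
Compositions from xᵢ = zᵢ/(1+V/F(Kᵢ−1)), yᵢ = Kᵢxᵢ:
  A: x = 0.164, y = 0.607
  B: x = 0.211, y = 0.123
  C: x = 0.365, y = 0.187
  D: x = 0.261, y = 0.083

y_B = 0.123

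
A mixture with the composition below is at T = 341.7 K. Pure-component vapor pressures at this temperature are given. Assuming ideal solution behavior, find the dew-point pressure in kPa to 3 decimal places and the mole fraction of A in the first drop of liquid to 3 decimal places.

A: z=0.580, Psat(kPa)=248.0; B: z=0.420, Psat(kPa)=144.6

At the dew point ψ → 1, so Σzᵢ/Kᵢ = 1 with Kᵢ = Pᵢˢᵃᵗ/P ⇒ 1/P = Σzᵢ/Pᵢˢᵃᵗ.
1/P = 0.580/248.0 + 0.420/144.6 = 0.005243 ⇒ P = 190.721 kPa
xᵢ = zᵢP/Pᵢˢᵃᵗ ⇒ x_A = 0.580·190.721/248.0 = 0.446

Pdew = 190.721 kPa, x_A = 0.446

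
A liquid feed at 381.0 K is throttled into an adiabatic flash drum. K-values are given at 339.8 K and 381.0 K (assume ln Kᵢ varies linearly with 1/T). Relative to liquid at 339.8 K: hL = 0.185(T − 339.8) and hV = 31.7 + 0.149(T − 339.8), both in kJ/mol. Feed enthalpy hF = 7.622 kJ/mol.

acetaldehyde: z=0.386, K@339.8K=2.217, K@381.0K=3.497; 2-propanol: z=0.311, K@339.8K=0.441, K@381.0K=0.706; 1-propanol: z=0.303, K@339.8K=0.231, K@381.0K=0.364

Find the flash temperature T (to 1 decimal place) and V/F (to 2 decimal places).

Adiabatic flash: solve Rachford–Rice at each trial T, then check hF = ψ·hV(T) + (1−ψ)·hL(T).
  T = 339.8 K: K = (2.217, 0.441, 0.231), RR gives ψ = 0.077, H_out = 2.448 kJ/mol
  T = 381.0 K: K = (3.497, 0.706, 0.364), RR gives ψ = 0.551, H_out = 24.268 kJ/mol
  T = 360.4 K: K = (2.821, 0.566, 0.294), RR gives ψ = 0.333, H_out = 14.112 kJ/mol
  T = 350.1 K: K = (2.510, 0.501, 0.261), RR gives ψ = 0.215, H_out = 8.647 kJ/mol
  T = 345.0 K: K = (2.362, 0.471, 0.246), RR gives ψ = 0.150, H_out = 5.703 kJ/mol
  T = 347.6 K: K = (2.437, 0.486, 0.254), RR gives ψ = 0.184, H_out = 7.230 kJ/mol
  T = 348.9 K: K = (2.475, 0.494, 0.258), RR gives ψ = 0.200, H_out = 7.972 kJ/mol
Linear interpolation between T = 347.6 (H_out = 7.230) and T = 348.9 (H_out = 7.972) on hF = 7.622 gives T ≈ 348.3 K, at which ψ = 0.19.

T = 348.3 K, V/F = 0.19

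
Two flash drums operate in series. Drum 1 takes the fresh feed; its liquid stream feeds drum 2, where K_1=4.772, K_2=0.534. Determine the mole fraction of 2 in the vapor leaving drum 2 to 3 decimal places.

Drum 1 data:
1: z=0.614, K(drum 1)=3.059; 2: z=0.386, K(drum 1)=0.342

y_2 (drum 2) = 0.475

Drum 1:
Material balance + equilibrium reduce to Σ zᵢ(Kᵢ−1)/(1+ψ₁(Kᵢ−1)) = 0.
Feasibility: ΣzᵢKᵢ = 2.010, Σzᵢ/Kᵢ = 1.329 — both > 1, two phases present.
Binary case is linear: z₁(K₁−1)(1+ψ₁(K₂−1)) + z₂(K₂−1)(1+ψ₁(K₁−1)) = 0
⇒ ψ₁ = [z₁(K₁−1)+z₂(K₂−1)] / [−(K₁−1)(K₂−1)] = 1.0102/1.3548 = 0.746
Drum-1 compositions:
  1: x = 0.242, y = 0.741
  2: x = 0.758, y = 0.259
Drum-2 feed = drum-1 liquid: z₂ = (0.2422, 0.7578).
Drum 2:
Material balance + equilibrium reduce to Σ zᵢ(Kᵢ−1)/(1+ψ₂(Kᵢ−1)) = 0.
g(0) = ΣzᵢKᵢ − 1 = 0.560 and g(1) = 1 − Σzᵢ/Kᵢ = -0.470, so a root lies in (0, 1).
Binary case is linear: z₁(K₁−1)(1+ψ₂(K₂−1)) + z₂(K₂−1)(1+ψ₂(K₁−1)) = 0
⇒ ψ₂ = [z₁(K₁−1)+z₂(K₂−1)] / [−(K₁−1)(K₂−1)] = 0.5604/1.7578 = 0.319
  1: x = 0.110, y = 0.525
  2: x = 0.890, y = 0.475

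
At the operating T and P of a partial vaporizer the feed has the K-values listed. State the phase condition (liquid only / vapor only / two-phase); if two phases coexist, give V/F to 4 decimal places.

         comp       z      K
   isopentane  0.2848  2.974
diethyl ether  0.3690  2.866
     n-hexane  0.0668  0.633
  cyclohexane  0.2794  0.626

vapor only

ΣzᵢKᵢ = 2.1217; Σzᵢ/Kᵢ = 0.7764.
Since Σzᵢ/Kᵢ < 1 the mixture is above its dew point — single vapor phase.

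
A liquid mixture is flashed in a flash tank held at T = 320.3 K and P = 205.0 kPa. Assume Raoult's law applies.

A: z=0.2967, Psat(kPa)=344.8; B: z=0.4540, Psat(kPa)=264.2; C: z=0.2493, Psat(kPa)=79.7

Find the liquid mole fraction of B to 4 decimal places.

Raoult's law: Kᵢ = Pᵢˢᵃᵗ/P = Pᵢˢᵃᵗ/205.0.
  K_A = 344.8/205.0 = 1.681951, K_B = 264.2/205.0 = 1.288780, K_C = 79.7/205.0 = 0.388780
Rachford–Rice: g(ψ) = Σ zᵢ(Kᵢ−1)/(1+ψ(Kᵢ−1)) = 0.
g(0) = ΣzᵢKᵢ − 1 = 0.1811 and g(1) = 1 − Σzᵢ/Kᵢ = -0.1699, so a root lies in (0, 1).
Newton–Raphson from ψ = 0.32:
  ψ = 0.3200: g = 0.09668, g' = -0.2686 → ψ = 0.6799
  ψ = 0.6799: g = -0.01289, g' = -0.3635 → ψ = 0.6444
  ψ = 0.6444: g = -0.00030, g' = -0.3470 → ψ = 0.6436
Converged at ψ = 0.6436.
Compositions from xᵢ = zᵢ/(1+ψ(Kᵢ−1)), yᵢ = Kᵢxᵢ:
  A: x = 0.2062, y = 0.3468
  B: x = 0.3828, y = 0.4934
  C: x = 0.4109, y = 0.1598

x_B = 0.3828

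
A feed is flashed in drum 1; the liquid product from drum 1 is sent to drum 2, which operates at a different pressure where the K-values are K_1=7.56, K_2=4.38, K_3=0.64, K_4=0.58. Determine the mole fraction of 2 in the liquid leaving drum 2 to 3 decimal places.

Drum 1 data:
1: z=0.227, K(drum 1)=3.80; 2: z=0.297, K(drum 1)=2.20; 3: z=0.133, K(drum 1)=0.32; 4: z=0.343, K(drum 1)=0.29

Drum 1:
Rachford–Rice: g(ψ₁) = Σ zᵢ(Kᵢ−1)/(1+ψ₁(Kᵢ−1)) = 0.
Feasibility: ΣzᵢKᵢ = 1.658, Σzᵢ/Kᵢ = 1.793 — both > 1, two phases present.
Iterate (Newton) starting at ψ₁ = 0.5:
  ψ₁ = 0.500: g = -0.0270, g' = -1.033 → ψ₁ = 0.474
Converged at ψ₁ = 0.474.
Drum-1 compositions:
  1: x = 0.098, y = 0.371
  2: x = 0.189, y = 0.417
  3: x = 0.196, y = 0.063
  4: x = 0.517, y = 0.150
Drum-2 feed = drum-1 liquid: z₂ = (0.0976, 0.1893, 0.1962, 0.5169).
Drum 2:
Material balance + equilibrium reduce to Σ zᵢ(Kᵢ−1)/(1+ψ₂(Kᵢ−1)) = 0.
Feasibility: ΣzᵢKᵢ = 1.992, Σzᵢ/Kᵢ = 1.254 — both > 1, two phases present.
Iterate (Newton) starting at ψ₂ = 0.42:
  ψ₂ = 0.420: g = 0.0881, g' = -0.837 → ψ₂ = 0.525
  ψ₂ = 0.525: g = 0.0089, g' = -0.682 → ψ₂ = 0.538
Converged at ψ₂ = 0.538.
  1: x = 0.022, y = 0.163
  2: x = 0.067, y = 0.294
  3: x = 0.243, y = 0.156
  4: x = 0.668, y = 0.387

x_2 (drum 2) = 0.067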